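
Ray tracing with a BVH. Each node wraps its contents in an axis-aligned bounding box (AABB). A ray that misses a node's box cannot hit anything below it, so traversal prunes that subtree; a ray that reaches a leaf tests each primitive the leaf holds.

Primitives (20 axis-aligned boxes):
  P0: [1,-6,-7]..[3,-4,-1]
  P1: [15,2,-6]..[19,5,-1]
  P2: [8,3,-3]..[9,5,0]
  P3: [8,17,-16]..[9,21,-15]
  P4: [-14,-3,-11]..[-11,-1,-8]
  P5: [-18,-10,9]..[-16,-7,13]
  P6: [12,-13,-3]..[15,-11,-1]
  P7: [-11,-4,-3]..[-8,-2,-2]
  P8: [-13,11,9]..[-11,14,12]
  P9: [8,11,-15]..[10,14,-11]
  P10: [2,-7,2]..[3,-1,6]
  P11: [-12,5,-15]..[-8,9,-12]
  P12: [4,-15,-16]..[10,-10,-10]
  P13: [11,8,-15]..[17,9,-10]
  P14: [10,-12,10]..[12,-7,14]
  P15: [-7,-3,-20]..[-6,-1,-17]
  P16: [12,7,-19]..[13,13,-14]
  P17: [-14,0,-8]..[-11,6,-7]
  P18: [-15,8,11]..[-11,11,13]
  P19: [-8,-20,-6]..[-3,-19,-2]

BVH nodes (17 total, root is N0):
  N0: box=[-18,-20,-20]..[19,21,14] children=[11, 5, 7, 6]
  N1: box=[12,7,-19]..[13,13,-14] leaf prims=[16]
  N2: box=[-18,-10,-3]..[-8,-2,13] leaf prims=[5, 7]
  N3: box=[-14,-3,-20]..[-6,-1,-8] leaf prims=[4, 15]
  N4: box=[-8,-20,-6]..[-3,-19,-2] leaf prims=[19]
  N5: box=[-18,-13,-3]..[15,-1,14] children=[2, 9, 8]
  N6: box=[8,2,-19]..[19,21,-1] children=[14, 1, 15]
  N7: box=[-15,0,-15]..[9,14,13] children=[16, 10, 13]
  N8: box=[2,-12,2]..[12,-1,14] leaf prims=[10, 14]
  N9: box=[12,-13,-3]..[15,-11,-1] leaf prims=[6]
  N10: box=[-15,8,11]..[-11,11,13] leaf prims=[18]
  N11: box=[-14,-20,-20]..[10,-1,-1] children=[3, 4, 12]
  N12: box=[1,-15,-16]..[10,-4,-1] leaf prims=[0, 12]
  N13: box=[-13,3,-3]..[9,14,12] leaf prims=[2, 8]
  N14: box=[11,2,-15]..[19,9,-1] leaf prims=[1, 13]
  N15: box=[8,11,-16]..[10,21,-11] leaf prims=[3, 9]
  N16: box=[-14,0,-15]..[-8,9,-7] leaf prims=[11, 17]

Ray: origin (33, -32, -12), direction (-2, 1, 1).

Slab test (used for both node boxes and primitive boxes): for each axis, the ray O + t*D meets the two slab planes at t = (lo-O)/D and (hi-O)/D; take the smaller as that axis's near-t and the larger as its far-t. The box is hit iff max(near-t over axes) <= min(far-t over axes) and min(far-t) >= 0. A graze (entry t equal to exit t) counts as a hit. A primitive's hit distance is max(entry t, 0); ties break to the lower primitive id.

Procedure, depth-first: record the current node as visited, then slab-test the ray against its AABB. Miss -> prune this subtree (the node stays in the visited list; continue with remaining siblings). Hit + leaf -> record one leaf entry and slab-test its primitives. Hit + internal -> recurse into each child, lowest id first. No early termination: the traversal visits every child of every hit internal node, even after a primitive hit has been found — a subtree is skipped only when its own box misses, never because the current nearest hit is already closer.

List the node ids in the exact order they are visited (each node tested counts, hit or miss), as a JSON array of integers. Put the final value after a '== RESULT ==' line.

Traverse from the root:
N0 x:[7,51/2] y:[12,53] z:[-8,26] -> hit [12,51/2], descend [5, 6, 7, 11]
  N5 x:[9,51/2] y:[19,31] z:[9,26] -> hit [19,51/2], descend [2, 8, 9]
    N2 x:[41/2,51/2] y:[22,30] z:[9,25] -> hit [22,25] leaf, test {P5@t=49/2, P7(miss)}
    N8 x:[21/2,31/2] y:[20,31] z:[14,26] -> miss, prune
    N9 x:[9,21/2] y:[19,21] z:[9,11] -> miss, prune
  N6 x:[7,25/2] y:[34,53] z:[-7,11] -> miss, prune
  N7 x:[12,24] y:[32,46] z:[-3,25] -> miss, prune
  N11 x:[23/2,47/2] y:[12,31] z:[-8,11] -> miss, prune

Summary -> nodes [0, 5, 2, 8, 9, 6, 7, 11]; box-tests=8; leaf-entries=1; first=P5

== RESULT ==
[0, 5, 2, 8, 9, 6, 7, 11]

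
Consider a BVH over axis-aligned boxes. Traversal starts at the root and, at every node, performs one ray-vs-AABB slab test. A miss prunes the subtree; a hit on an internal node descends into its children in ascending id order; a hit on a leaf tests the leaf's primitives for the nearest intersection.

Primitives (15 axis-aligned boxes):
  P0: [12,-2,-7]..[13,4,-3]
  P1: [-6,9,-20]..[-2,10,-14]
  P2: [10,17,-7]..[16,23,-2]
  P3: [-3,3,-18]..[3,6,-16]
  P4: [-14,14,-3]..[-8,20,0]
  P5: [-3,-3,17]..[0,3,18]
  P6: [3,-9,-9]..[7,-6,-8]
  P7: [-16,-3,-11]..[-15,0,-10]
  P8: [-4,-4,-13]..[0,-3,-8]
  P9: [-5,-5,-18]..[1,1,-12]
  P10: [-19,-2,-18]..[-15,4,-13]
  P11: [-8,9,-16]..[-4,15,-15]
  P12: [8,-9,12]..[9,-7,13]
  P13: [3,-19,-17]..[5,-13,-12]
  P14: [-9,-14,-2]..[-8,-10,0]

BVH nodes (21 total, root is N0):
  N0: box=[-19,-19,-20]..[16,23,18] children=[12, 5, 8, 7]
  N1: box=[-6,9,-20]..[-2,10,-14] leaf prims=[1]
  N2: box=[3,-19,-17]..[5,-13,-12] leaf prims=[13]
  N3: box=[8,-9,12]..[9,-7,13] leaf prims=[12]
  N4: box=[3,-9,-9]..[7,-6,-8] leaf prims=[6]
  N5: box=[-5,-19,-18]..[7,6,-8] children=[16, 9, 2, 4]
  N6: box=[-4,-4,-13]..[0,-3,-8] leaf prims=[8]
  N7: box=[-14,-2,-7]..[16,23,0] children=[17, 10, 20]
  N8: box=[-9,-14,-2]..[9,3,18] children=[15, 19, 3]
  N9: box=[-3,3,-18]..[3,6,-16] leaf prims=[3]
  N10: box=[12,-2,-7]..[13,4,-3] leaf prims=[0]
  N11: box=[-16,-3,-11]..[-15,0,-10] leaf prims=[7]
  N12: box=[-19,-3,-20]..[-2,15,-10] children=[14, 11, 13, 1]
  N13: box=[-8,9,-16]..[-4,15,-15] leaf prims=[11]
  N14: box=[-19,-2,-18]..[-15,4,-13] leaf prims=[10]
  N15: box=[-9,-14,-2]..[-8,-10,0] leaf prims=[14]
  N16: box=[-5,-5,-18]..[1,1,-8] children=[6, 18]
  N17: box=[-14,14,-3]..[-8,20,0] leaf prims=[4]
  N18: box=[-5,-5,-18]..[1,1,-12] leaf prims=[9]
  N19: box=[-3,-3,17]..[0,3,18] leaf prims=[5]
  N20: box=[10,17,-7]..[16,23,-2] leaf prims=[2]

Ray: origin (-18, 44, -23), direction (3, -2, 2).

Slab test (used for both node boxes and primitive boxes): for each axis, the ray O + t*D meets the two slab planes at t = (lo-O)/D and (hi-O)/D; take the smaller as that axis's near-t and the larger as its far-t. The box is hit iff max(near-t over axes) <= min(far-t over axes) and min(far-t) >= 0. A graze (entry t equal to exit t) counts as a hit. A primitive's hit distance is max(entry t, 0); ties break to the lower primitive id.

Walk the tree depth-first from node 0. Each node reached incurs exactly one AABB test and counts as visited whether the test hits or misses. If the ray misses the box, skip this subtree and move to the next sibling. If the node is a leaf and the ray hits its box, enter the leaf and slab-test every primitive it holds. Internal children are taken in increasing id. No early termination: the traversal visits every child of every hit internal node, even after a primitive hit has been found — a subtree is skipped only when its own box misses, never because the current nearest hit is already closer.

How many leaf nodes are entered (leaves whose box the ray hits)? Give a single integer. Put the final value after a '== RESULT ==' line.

Trace the traversal:
N0 x:[-1/3,34/3] y:[21/2,63/2] z:[3/2,41/2] -> hit [21/2,34/3], descend [5, 7, 8, 12]
  N5 x:[13/3,25/3] y:[19,63/2] z:[5/2,15/2] -> miss, prune
  N7 x:[4/3,34/3] y:[21/2,23] z:[8,23/2] -> hit [21/2,34/3], descend [10, 17, 20]
    N10 x:[10,31/3] y:[20,23] z:[8,10] -> miss, prune
    N17 x:[4/3,10/3] y:[12,15] z:[10,23/2] -> miss, prune
    N20 x:[28/3,34/3] y:[21/2,27/2] z:[8,21/2] -> hit [21/2,21/2] leaf, test {P2@t=21/2}
  N8 x:[3,9] y:[41/2,29] z:[21/2,41/2] -> miss, prune
  N12 x:[-1/3,16/3] y:[29/2,47/2] z:[3/2,13/2] -> miss, prune

Visited [0, 5, 7, 10, 17, 20, 8, 12]. Tests: 8 box, 1 leaf. Nearest: P2.

== RESULT ==
1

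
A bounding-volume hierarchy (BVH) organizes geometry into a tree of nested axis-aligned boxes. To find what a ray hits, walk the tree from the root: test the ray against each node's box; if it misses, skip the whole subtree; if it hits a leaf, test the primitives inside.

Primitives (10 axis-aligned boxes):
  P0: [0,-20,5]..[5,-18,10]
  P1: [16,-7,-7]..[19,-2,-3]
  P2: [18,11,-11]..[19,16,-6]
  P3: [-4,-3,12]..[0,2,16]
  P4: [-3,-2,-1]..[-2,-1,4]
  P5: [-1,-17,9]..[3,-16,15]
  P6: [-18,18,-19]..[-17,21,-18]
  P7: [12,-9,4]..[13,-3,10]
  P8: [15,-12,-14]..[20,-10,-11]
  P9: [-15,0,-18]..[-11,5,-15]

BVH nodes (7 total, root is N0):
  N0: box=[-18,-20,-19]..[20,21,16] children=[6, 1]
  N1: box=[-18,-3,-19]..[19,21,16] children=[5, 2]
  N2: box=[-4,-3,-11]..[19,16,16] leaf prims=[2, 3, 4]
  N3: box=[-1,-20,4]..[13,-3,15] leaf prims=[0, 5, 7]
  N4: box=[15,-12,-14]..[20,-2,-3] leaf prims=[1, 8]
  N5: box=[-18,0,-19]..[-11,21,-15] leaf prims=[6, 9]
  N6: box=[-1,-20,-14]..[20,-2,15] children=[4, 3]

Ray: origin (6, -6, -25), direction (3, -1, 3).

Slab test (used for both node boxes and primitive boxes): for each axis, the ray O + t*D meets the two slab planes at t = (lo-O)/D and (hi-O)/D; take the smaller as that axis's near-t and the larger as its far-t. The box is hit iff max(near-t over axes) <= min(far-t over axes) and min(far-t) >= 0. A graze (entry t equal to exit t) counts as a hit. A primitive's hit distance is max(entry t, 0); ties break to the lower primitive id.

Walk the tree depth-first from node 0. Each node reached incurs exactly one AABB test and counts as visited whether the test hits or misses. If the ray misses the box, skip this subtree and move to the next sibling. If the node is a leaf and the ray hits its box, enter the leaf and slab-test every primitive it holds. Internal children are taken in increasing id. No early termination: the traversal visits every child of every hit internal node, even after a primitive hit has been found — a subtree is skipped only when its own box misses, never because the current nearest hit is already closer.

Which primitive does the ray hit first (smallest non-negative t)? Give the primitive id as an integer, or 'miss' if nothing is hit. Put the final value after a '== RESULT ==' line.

Traverse from the root:
N0 x:[-8,14/3] y:[-27,14] z:[2,41/3] -> hit [2,14/3], descend [1, 6]
  N1 x:[-8,13/3] y:[-27,-3] z:[2,41/3] -> miss, prune
  N6 x:[-7/3,14/3] y:[-4,14] z:[11/3,40/3] -> hit [11/3,14/3], descend [3, 4]
    N3 x:[-7/3,7/3] y:[-3,14] z:[29/3,40/3] -> miss, prune
    N4 x:[3,14/3] y:[-4,6] z:[11/3,22/3] -> hit [11/3,14/3] leaf, test {P1(miss), P8@t=4}

Summary -> nodes [0, 1, 6, 3, 4]; box-tests=5; leaf-entries=1; first=P8

== RESULT ==
8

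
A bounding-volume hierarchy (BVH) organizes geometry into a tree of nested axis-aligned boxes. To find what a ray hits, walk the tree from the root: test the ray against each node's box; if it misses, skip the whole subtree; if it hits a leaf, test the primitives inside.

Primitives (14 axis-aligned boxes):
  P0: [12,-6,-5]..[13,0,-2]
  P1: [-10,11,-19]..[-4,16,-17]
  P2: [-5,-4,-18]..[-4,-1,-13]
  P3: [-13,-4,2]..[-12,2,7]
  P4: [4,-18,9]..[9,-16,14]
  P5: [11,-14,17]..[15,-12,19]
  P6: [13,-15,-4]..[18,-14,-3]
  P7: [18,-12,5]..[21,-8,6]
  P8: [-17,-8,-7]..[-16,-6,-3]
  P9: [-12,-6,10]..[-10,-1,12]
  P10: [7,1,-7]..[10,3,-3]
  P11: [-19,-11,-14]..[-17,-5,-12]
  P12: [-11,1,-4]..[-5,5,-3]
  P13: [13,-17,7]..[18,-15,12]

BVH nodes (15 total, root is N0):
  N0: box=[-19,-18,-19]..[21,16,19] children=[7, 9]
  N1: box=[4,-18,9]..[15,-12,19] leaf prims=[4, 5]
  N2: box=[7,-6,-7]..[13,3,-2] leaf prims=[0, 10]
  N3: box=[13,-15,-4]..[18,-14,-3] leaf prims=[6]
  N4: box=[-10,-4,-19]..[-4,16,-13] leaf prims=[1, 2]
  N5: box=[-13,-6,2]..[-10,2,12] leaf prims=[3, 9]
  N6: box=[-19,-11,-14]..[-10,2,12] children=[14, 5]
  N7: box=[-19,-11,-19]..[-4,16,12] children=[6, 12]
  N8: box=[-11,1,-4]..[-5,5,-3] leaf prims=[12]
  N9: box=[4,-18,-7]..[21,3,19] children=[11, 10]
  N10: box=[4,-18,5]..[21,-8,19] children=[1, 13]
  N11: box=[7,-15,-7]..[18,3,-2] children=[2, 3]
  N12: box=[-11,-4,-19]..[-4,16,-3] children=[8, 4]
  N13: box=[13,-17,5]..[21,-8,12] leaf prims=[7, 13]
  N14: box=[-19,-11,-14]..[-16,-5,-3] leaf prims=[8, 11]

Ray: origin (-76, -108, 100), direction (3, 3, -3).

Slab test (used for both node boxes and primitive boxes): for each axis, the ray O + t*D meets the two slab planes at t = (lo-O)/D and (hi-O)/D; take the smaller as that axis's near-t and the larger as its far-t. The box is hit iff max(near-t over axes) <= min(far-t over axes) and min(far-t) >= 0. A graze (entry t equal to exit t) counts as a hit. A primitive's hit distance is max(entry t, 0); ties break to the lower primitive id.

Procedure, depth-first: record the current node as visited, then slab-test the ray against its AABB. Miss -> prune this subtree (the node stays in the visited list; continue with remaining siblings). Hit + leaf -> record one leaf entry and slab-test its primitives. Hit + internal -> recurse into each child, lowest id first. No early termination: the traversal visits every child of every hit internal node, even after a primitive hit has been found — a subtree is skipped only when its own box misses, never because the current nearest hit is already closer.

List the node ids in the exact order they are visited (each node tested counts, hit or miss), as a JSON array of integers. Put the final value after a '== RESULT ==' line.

Walk:
N0 x:[19,97/3] y:[30,124/3] z:[27,119/3] -> hit [30,97/3], descend [7, 9]
  N7 x:[19,24] y:[97/3,124/3] z:[88/3,119/3] -> miss, prune
  N9 x:[80/3,97/3] y:[30,37] z:[27,107/3] -> hit [30,97/3], descend [10, 11]
    N10 x:[80/3,97/3] y:[30,100/3] z:[27,95/3] -> hit [30,95/3], descend [1, 13]
      N1 x:[80/3,91/3] y:[30,32] z:[27,91/3] -> hit [30,91/3] leaf, test {P4(miss), P5(miss)}
      N13 x:[89/3,97/3] y:[91/3,100/3] z:[88/3,95/3] -> hit [91/3,95/3] leaf, test {P7(miss), P13@t=91/3}
    N11 x:[83/3,94/3] y:[31,37] z:[34,107/3] -> miss, prune

order=[0, 7, 9, 10, 1, 13, 11]  |boxes|=7  |leaves|=2  hit=P13

== RESULT ==
[0, 7, 9, 10, 1, 13, 11]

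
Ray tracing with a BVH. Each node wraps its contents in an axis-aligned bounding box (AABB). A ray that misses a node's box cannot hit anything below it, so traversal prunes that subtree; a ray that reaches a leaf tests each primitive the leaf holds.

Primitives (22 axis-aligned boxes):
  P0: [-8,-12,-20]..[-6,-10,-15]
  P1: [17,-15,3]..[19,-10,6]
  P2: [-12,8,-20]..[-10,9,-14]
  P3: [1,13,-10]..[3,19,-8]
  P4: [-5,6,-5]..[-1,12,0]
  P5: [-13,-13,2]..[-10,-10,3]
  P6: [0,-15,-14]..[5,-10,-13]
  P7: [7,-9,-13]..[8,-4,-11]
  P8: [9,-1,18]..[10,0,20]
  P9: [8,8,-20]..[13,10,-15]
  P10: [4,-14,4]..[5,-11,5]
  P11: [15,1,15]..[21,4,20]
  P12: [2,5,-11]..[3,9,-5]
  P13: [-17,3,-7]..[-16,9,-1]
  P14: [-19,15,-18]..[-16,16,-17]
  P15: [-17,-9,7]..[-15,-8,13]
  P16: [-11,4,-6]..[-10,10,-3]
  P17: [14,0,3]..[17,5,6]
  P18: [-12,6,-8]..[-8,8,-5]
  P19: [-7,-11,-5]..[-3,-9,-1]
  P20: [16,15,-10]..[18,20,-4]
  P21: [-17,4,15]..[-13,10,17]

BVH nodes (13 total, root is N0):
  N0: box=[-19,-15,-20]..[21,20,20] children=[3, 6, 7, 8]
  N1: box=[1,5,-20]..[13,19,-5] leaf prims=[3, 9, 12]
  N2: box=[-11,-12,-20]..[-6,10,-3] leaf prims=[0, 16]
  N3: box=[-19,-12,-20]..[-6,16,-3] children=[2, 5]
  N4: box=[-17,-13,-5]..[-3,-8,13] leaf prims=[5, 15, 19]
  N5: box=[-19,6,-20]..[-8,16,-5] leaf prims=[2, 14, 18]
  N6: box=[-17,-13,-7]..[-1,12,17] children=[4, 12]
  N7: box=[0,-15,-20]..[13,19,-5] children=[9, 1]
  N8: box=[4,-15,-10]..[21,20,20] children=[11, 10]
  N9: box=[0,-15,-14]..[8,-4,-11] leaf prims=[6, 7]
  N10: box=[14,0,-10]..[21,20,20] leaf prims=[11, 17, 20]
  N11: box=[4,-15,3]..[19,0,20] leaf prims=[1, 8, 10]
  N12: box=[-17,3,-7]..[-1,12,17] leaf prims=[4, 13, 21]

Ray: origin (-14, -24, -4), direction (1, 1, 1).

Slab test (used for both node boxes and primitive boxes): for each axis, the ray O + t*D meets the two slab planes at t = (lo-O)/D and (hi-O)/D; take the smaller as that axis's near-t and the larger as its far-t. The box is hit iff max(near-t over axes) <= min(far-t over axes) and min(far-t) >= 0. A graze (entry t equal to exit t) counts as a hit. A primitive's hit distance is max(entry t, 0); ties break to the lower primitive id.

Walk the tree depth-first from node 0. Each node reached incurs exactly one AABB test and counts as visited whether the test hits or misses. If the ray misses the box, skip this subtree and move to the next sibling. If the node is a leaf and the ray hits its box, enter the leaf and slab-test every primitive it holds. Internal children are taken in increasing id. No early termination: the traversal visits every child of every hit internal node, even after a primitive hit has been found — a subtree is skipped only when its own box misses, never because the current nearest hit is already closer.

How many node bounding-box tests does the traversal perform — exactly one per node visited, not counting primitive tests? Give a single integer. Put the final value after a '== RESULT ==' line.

Walk:
N0 x:[-5,35] y:[9,44] z:[-16,24] -> hit [9,24], descend [3, 6, 7, 8]
  N3 x:[-5,8] y:[12,40] z:[-16,1] -> miss, prune
  N6 x:[-3,13] y:[11,36] z:[-3,21] -> hit [11,13], descend [4, 12]
    N4 x:[-3,11] y:[11,16] z:[-1,17] -> hit [11,11] leaf, test {P5(miss), P15(miss), P19(miss)}
    N12 x:[-3,13] y:[27,36] z:[-3,21] -> miss, prune
  N7 x:[14,27] y:[9,43] z:[-16,-1] -> miss, prune
  N8 x:[18,35] y:[9,44] z:[-6,24] -> hit [18,24], descend [10, 11]
    N10 x:[28,35] y:[24,44] z:[-6,24] -> miss, prune
    N11 x:[18,33] y:[9,24] z:[7,24] -> hit [18,24] leaf, test {P1(miss), P8@t=23, P10(miss)}

Visited [0, 3, 6, 4, 12, 7, 8, 10, 11]. Tests: 9 box, 2 leaf. Nearest: P8.

== RESULT ==
9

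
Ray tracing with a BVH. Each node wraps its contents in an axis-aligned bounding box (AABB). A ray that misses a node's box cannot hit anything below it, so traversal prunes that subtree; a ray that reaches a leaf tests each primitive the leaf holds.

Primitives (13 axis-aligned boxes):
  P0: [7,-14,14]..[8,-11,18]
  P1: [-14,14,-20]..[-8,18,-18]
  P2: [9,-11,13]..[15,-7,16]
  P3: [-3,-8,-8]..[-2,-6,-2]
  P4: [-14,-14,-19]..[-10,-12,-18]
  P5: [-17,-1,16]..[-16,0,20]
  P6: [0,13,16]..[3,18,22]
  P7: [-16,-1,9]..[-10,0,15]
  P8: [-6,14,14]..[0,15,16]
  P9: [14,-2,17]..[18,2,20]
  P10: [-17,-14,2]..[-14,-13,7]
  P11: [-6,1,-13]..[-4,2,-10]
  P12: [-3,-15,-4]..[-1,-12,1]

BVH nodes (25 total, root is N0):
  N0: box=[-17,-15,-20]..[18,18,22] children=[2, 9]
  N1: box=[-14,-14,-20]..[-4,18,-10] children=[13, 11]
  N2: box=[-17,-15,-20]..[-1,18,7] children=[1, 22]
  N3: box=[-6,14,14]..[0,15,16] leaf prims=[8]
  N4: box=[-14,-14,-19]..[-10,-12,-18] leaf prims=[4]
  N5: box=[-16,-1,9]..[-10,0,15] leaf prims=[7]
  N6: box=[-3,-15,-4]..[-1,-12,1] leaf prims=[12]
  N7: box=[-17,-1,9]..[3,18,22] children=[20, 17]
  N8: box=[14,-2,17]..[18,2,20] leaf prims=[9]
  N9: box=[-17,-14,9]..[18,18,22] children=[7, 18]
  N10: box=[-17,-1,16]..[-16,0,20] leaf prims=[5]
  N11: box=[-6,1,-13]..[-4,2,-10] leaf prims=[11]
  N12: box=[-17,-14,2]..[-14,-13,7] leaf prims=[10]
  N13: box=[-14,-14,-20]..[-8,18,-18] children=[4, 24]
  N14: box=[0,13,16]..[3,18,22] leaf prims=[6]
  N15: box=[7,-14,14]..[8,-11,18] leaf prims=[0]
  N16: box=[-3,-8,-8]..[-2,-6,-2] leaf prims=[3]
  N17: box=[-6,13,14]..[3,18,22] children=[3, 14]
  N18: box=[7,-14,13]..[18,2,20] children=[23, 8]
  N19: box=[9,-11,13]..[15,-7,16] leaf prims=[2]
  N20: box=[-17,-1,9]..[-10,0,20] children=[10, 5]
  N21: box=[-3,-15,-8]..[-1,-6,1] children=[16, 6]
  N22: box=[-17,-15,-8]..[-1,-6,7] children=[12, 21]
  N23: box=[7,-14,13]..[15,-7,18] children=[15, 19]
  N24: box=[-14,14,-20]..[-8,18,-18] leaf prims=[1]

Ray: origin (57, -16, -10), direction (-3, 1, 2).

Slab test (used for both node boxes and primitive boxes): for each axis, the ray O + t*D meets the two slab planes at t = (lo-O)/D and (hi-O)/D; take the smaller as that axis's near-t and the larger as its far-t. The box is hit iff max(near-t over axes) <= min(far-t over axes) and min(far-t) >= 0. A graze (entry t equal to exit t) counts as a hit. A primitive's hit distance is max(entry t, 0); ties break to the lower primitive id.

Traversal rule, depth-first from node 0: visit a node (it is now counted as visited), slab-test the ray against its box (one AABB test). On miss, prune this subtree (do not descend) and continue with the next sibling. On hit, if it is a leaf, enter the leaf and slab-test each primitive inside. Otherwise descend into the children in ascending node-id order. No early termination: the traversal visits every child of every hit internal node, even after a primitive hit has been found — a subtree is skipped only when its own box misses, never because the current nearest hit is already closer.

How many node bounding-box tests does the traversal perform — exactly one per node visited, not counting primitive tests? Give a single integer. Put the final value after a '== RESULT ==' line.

Traverse from the root:
N0 x:[13,74/3] y:[1,34] z:[-5,16] -> hit [13,16], descend [2, 9]
  N2 x:[58/3,74/3] y:[1,34] z:[-5,17/2] -> miss, prune
  N9 x:[13,74/3] y:[2,34] z:[19/2,16] -> hit [13,16], descend [7, 18]
    N7 x:[18,74/3] y:[15,34] z:[19/2,16] -> miss, prune
    N18 x:[13,50/3] y:[2,18] z:[23/2,15] -> hit [13,15], descend [8, 23]
      N8 x:[13,43/3] y:[14,18] z:[27/2,15] -> hit [14,43/3] leaf, test {P9@t=14}
      N23 x:[14,50/3] y:[2,9] z:[23/2,14] -> miss, prune

order=[0, 2, 9, 7, 18, 8, 23]  |boxes|=7  |leaves|=1  hit=P9

== RESULT ==
7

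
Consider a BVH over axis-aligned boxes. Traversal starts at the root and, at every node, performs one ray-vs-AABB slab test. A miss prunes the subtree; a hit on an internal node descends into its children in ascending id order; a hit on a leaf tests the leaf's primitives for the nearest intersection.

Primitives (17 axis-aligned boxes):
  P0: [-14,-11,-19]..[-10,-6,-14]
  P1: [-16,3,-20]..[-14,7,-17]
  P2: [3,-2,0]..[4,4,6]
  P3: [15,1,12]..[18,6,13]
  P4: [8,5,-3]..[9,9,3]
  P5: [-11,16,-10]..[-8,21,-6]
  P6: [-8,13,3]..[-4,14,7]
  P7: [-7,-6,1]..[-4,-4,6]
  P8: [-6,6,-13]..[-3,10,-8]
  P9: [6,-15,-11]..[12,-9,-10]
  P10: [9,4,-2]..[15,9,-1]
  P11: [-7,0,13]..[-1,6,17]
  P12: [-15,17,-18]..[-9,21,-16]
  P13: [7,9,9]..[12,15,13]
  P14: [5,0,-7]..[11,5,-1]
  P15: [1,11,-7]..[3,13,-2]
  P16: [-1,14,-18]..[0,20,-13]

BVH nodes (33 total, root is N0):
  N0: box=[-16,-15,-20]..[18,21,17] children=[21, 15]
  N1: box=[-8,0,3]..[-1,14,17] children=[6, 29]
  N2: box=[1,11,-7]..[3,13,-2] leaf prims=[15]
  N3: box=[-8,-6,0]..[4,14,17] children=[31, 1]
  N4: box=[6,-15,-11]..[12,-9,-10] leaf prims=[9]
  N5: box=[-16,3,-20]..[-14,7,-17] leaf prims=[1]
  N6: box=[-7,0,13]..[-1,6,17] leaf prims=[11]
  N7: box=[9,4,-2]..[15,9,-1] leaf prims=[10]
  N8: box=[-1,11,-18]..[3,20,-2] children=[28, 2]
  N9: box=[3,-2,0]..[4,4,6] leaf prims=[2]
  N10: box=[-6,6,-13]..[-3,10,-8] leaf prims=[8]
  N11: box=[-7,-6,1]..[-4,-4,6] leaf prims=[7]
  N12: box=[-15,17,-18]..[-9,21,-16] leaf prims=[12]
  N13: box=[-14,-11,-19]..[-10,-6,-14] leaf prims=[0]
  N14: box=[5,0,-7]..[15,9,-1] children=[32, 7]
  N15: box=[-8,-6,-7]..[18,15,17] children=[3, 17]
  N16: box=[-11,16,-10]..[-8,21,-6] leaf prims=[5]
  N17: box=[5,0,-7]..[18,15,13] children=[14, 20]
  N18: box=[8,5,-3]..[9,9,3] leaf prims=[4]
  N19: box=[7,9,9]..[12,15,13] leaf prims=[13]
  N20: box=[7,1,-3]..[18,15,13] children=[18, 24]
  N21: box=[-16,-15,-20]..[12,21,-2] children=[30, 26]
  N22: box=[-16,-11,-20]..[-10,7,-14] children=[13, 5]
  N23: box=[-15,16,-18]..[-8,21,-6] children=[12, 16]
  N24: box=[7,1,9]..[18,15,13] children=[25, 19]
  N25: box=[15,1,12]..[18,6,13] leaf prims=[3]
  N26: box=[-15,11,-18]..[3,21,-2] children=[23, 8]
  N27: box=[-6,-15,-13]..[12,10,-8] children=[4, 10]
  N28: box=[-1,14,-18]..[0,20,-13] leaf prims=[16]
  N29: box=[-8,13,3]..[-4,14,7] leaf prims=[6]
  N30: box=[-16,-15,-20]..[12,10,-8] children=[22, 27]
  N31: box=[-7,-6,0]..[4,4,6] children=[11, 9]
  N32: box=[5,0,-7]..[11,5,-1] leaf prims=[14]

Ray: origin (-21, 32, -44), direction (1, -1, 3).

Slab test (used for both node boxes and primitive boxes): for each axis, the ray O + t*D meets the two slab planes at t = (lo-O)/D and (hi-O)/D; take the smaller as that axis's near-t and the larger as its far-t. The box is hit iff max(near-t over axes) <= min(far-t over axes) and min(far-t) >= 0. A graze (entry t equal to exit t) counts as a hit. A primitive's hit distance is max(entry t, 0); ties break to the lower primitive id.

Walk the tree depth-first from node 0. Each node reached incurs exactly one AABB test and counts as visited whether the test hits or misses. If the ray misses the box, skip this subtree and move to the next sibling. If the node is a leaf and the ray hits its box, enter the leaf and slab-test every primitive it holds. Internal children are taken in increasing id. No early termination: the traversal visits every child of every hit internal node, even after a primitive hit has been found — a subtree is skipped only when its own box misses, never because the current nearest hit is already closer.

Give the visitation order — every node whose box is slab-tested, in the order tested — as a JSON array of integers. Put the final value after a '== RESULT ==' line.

Trace the traversal:
N0 x:[5,39] y:[11,47] z:[8,61/3] -> hit [11,61/3], descend [15, 21]
  N15 x:[13,39] y:[17,38] z:[37/3,61/3] -> hit [17,61/3], descend [3, 17]
    N3 x:[13,25] y:[18,38] z:[44/3,61/3] -> hit [18,61/3], descend [1, 31]
      N1 x:[13,20] y:[18,32] z:[47/3,61/3] -> hit [18,20], descend [6, 29]
        N6 x:[14,20] y:[26,32] z:[19,61/3] -> miss, prune
        N29 x:[13,17] y:[18,19] z:[47/3,17] -> miss, prune
      N31 x:[14,25] y:[28,38] z:[44/3,50/3] -> miss, prune
    N17 x:[26,39] y:[17,32] z:[37/3,19] -> miss, prune
  N21 x:[5,33] y:[11,47] z:[8,14] -> hit [11,14], descend [26, 30]
    N26 x:[6,24] y:[11,21] z:[26/3,14] -> hit [11,14], descend [8, 23]
      N8 x:[20,24] y:[12,21] z:[26/3,14] -> miss, prune
      N23 x:[6,13] y:[11,16] z:[26/3,38/3] -> hit [11,38/3], descend [12, 16]
        N12 x:[6,12] y:[11,15] z:[26/3,28/3] -> miss, prune
        N16 x:[10,13] y:[11,16] z:[34/3,38/3] -> hit [34/3,38/3] leaf, test {P5@t=34/3}
    N30 x:[5,33] y:[22,47] z:[8,12] -> miss, prune

order=[0, 15, 3, 1, 6, 29, 31, 17, 21, 26, 8, 23, 12, 16, 30]  |boxes|=15  |leaves|=1  hit=P5

== RESULT ==
[0, 15, 3, 1, 6, 29, 31, 17, 21, 26, 8, 23, 12, 16, 30]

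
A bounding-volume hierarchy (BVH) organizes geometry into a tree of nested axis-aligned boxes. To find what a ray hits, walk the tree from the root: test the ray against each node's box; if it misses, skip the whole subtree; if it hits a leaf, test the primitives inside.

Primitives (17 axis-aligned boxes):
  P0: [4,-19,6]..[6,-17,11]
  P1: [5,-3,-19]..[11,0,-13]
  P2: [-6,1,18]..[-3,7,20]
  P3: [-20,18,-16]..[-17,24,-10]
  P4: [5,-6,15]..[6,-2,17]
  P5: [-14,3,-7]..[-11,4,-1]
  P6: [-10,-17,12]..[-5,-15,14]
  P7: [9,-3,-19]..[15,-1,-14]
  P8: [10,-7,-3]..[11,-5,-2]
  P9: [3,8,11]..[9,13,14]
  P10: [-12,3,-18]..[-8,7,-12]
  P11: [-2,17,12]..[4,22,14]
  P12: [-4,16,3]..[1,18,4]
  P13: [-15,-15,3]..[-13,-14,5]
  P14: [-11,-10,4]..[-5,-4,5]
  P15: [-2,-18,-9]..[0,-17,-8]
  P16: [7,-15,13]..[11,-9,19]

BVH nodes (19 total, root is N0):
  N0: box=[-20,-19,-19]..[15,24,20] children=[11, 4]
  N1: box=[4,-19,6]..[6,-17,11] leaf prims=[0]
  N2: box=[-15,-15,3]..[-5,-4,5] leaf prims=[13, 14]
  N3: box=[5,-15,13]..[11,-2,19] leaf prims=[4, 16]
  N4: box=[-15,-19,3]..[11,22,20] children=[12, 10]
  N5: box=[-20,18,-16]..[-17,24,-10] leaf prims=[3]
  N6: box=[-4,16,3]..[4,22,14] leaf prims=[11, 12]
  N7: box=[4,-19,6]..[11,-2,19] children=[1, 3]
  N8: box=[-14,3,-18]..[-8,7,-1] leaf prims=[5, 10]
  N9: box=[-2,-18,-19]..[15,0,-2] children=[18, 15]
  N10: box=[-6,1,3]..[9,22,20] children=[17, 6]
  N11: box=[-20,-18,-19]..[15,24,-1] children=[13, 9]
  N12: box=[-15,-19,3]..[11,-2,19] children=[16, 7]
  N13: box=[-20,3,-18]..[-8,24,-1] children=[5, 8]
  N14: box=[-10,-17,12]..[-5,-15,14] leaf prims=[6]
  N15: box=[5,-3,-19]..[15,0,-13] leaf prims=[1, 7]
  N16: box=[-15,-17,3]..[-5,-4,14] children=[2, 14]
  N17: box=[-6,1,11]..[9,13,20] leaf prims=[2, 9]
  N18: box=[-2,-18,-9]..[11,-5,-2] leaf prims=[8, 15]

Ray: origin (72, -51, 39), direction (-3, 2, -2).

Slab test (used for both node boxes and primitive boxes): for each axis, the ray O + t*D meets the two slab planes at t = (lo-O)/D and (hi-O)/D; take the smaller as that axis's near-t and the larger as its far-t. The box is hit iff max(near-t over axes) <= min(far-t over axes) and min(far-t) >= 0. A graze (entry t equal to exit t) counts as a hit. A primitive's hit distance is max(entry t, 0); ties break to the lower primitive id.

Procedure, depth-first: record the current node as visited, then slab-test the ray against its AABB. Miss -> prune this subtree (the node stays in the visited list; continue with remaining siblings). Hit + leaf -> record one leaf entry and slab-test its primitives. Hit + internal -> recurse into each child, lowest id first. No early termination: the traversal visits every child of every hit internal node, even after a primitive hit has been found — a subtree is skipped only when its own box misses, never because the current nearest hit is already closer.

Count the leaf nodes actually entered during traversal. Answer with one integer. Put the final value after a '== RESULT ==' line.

Walk:
N0 x:[19,92/3] y:[16,75/2] z:[19/2,29] -> hit [19,29], descend [4, 11]
  N4 x:[61/3,29] y:[16,73/2] z:[19/2,18] -> miss, prune
  N11 x:[19,92/3] y:[33/2,75/2] z:[20,29] -> hit [20,29], descend [9, 13]
    N9 x:[19,74/3] y:[33/2,51/2] z:[41/2,29] -> hit [41/2,74/3], descend [15, 18]
      N15 x:[19,67/3] y:[24,51/2] z:[26,29] -> miss, prune
      N18 x:[61/3,74/3] y:[33/2,23] z:[41/2,24] -> hit [41/2,23] leaf, test {P8(miss), P15(miss)}
    N13 x:[80/3,92/3] y:[27,75/2] z:[20,57/2] -> hit [27,57/2], descend [5, 8]
      N5 x:[89/3,92/3] y:[69/2,75/2] z:[49/2,55/2] -> miss, prune
      N8 x:[80/3,86/3] y:[27,29] z:[20,57/2] -> hit [27,57/2] leaf, test {P5(miss), P10@t=27}

Summary -> nodes [0, 4, 11, 9, 15, 18, 13, 5, 8]; box-tests=9; leaf-entries=2; first=P10

== RESULT ==
2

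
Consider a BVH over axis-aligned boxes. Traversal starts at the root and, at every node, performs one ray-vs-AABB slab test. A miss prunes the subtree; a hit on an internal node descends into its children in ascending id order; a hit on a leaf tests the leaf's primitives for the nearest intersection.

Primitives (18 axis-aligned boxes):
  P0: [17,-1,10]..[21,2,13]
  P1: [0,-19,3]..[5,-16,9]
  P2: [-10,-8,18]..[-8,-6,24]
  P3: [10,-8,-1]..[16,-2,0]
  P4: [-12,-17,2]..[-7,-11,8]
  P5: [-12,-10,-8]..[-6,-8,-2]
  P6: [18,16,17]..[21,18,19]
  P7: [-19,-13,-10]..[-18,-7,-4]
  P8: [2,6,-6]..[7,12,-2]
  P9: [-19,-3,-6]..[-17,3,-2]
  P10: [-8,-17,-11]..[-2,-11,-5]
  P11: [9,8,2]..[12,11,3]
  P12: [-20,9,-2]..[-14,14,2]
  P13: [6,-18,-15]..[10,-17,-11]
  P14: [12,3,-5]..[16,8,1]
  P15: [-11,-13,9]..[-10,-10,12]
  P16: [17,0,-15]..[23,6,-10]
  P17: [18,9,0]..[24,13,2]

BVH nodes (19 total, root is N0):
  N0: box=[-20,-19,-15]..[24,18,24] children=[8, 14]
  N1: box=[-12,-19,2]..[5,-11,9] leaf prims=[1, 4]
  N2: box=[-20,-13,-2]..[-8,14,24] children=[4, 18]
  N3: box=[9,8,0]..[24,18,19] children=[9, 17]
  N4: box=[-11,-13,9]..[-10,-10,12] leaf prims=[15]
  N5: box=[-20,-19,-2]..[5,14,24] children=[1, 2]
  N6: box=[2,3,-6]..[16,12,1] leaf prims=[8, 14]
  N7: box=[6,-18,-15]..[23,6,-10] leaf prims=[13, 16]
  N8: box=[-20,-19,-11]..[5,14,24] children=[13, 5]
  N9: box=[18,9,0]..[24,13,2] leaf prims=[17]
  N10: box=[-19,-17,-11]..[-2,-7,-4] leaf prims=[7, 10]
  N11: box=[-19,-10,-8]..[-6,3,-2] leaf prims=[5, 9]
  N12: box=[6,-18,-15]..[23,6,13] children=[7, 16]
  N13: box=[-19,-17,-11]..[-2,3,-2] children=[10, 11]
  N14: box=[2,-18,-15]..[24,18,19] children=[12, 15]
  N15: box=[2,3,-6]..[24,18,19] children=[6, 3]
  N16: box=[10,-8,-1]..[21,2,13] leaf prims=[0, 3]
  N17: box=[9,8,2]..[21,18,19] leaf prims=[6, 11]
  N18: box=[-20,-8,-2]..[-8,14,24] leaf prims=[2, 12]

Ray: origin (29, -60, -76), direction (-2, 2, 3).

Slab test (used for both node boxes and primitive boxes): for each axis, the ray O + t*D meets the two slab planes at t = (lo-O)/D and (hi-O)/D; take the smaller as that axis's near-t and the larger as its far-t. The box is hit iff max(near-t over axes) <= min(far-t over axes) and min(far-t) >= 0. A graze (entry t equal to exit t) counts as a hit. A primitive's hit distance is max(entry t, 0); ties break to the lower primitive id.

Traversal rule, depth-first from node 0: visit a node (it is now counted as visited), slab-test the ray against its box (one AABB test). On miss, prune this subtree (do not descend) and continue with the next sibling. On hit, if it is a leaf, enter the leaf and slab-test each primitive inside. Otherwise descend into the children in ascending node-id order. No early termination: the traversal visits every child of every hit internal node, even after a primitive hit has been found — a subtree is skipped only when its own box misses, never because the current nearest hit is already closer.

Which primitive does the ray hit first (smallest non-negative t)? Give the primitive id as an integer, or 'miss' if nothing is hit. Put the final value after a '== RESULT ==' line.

Traverse from the root:
N0 x:[5/2,49/2] y:[41/2,39] z:[61/3,100/3] -> hit [41/2,49/2], descend [8, 14]
  N8 x:[12,49/2] y:[41/2,37] z:[65/3,100/3] -> hit [65/3,49/2], descend [5, 13]
    N5 x:[12,49/2] y:[41/2,37] z:[74/3,100/3] -> miss, prune
    N13 x:[31/2,24] y:[43/2,63/2] z:[65/3,74/3] -> hit [65/3,24], descend [10, 11]
      N10 x:[31/2,24] y:[43/2,53/2] z:[65/3,24] -> hit [65/3,24] leaf, test {P7@t=47/2, P10(miss)}
      N11 x:[35/2,24] y:[25,63/2] z:[68/3,74/3] -> miss, prune
  N14 x:[5/2,27/2] y:[21,39] z:[61/3,95/3] -> miss, prune

order=[0, 8, 5, 13, 10, 11, 14]  |boxes|=7  |leaves|=1  hit=P7

== RESULT ==
7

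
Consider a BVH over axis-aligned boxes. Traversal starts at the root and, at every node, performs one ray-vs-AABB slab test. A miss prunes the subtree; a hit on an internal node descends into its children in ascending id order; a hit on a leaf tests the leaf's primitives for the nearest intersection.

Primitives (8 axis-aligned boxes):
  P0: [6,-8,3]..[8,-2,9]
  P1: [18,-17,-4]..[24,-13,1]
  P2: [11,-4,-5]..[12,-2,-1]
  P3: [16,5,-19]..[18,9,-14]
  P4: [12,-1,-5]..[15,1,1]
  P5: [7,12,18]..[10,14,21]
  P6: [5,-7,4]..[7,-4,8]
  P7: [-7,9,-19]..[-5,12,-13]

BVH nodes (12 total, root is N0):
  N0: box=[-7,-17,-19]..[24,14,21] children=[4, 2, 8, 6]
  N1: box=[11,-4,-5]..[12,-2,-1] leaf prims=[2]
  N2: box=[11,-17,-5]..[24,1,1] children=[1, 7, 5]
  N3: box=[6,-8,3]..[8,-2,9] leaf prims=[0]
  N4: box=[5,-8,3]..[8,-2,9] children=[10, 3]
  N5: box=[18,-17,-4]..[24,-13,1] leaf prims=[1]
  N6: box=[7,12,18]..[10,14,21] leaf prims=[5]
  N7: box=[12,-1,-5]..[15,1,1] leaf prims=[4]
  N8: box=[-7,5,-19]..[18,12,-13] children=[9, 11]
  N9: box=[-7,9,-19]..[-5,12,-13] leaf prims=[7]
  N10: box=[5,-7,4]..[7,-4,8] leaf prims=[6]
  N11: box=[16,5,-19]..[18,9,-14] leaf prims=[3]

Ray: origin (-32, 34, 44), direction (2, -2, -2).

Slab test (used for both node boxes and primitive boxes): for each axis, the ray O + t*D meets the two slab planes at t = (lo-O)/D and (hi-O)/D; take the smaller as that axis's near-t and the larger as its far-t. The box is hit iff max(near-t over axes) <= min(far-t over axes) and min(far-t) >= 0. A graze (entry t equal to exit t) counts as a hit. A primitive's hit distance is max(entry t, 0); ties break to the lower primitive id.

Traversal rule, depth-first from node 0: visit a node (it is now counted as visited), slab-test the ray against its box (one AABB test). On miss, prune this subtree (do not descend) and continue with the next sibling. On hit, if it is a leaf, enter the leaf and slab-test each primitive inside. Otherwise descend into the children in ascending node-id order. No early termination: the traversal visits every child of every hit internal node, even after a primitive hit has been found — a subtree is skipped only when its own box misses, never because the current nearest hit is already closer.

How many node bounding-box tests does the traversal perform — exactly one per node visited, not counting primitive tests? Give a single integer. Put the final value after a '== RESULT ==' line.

Trace the traversal:
N0 x:[25/2,28] y:[10,51/2] z:[23/2,63/2] -> hit [25/2,51/2], descend [2, 4, 6, 8]
  N2 x:[43/2,28] y:[33/2,51/2] z:[43/2,49/2] -> hit [43/2,49/2], descend [1, 5, 7]
    N1 x:[43/2,22] y:[18,19] z:[45/2,49/2] -> miss, prune
    N5 x:[25,28] y:[47/2,51/2] z:[43/2,24] -> miss, prune
    N7 x:[22,47/2] y:[33/2,35/2] z:[43/2,49/2] -> miss, prune
  N4 x:[37/2,20] y:[18,21] z:[35/2,41/2] -> hit [37/2,20], descend [3, 10]
    N3 x:[19,20] y:[18,21] z:[35/2,41/2] -> hit [19,20] leaf, test {P0@t=19}
    N10 x:[37/2,39/2] y:[19,41/2] z:[18,20] -> hit [19,39/2] leaf, test {P6@t=19}
  N6 x:[39/2,21] y:[10,11] z:[23/2,13] -> miss, prune
  N8 x:[25/2,25] y:[11,29/2] z:[57/2,63/2] -> miss, prune

Visited [0, 2, 1, 5, 7, 4, 3, 10, 6, 8]. Tests: 10 box, 2 leaf. Nearest: P0.

== RESULT ==
10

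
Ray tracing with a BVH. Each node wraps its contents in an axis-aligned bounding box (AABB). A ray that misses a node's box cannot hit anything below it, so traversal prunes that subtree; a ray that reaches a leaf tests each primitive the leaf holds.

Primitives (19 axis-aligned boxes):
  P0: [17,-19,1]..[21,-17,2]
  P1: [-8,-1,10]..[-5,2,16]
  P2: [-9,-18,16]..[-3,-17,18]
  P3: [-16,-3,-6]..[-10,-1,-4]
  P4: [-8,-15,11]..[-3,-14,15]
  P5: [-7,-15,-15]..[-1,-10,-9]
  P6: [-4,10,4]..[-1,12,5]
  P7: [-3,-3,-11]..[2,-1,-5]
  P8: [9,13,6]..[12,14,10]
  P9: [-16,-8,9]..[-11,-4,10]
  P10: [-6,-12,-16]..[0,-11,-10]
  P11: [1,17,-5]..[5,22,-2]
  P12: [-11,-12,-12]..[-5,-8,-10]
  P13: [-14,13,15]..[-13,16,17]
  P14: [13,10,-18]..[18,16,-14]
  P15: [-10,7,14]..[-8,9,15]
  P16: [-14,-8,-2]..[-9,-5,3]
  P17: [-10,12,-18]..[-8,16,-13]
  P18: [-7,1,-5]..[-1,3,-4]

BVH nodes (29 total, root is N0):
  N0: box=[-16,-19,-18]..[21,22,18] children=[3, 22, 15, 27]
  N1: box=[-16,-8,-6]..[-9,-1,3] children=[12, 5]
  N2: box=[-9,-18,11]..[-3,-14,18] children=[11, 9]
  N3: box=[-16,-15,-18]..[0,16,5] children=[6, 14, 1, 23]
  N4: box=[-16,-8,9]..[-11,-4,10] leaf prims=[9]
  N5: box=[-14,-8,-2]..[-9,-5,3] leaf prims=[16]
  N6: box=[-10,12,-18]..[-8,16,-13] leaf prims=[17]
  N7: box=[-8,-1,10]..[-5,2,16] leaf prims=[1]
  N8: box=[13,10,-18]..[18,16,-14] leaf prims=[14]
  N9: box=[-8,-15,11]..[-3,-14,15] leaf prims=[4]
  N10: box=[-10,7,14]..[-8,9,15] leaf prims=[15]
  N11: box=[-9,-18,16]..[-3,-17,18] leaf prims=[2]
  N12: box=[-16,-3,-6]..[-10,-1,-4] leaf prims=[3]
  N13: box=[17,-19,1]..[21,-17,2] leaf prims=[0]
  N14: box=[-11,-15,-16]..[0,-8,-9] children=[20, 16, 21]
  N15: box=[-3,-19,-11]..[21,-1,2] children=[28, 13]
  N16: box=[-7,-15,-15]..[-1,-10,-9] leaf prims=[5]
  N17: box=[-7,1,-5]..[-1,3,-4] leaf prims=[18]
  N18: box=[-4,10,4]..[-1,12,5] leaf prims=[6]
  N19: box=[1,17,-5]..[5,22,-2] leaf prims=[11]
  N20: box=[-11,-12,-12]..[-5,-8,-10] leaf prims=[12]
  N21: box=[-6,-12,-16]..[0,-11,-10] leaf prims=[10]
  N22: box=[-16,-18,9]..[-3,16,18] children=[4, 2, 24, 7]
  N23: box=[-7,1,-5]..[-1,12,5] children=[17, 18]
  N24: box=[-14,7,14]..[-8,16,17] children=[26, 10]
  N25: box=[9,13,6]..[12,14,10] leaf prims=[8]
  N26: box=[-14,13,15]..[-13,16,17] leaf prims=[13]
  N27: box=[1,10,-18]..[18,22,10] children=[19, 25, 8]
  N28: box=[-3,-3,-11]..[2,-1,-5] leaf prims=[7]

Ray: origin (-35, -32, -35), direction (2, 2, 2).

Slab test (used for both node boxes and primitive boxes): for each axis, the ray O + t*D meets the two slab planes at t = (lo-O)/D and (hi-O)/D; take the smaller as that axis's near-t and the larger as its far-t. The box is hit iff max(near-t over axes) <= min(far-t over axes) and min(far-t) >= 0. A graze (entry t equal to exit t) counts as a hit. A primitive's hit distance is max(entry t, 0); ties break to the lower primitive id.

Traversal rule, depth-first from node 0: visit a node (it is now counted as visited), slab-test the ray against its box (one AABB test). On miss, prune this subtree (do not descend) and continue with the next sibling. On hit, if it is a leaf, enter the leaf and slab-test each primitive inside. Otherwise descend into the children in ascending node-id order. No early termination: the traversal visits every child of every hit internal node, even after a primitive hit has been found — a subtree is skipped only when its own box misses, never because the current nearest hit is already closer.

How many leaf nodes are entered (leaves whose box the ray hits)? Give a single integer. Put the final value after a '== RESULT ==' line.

Trace the traversal:
N0 x:[19/2,28] y:[13/2,27] z:[17/2,53/2] -> hit [19/2,53/2], descend [3, 15, 22, 27]
  N3 x:[19/2,35/2] y:[17/2,24] z:[17/2,20] -> hit [19/2,35/2], descend [1, 6, 14, 23]
    N1 x:[19/2,13] y:[12,31/2] z:[29/2,19] -> miss, prune
    N6 x:[25/2,27/2] y:[22,24] z:[17/2,11] -> miss, prune
    N14 x:[12,35/2] y:[17/2,12] z:[19/2,13] -> hit [12,12], descend [16, 20, 21]
      N16 x:[14,17] y:[17/2,11] z:[10,13] -> miss, prune
      N20 x:[12,15] y:[10,12] z:[23/2,25/2] -> hit [12,12] leaf, test {P12@t=12}
      N21 x:[29/2,35/2] y:[10,21/2] z:[19/2,25/2] -> miss, prune
    N23 x:[14,17] y:[33/2,22] z:[15,20] -> hit [33/2,17], descend [17, 18]
      N17 x:[14,17] y:[33/2,35/2] z:[15,31/2] -> miss, prune
      N18 x:[31/2,17] y:[21,22] z:[39/2,20] -> miss, prune
  N15 x:[16,28] y:[13/2,31/2] z:[12,37/2] -> miss, prune
  N22 x:[19/2,16] y:[7,24] z:[22,53/2] -> miss, prune
  N27 x:[18,53/2] y:[21,27] z:[17/2,45/2] -> hit [21,45/2], descend [8, 19, 25]
    N8 x:[24,53/2] y:[21,24] z:[17/2,21/2] -> miss, prune
    N19 x:[18,20] y:[49/2,27] z:[15,33/2] -> miss, prune
    N25 x:[22,47/2] y:[45/2,23] z:[41/2,45/2] -> hit [45/2,45/2] leaf, test {P8@t=45/2}

Summary -> nodes [0, 3, 1, 6, 14, 16, 20, 21, 23, 17, 18, 15, 22, 27, 8, 19, 25]; box-tests=17; leaf-entries=2; first=P12

== RESULT ==
2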